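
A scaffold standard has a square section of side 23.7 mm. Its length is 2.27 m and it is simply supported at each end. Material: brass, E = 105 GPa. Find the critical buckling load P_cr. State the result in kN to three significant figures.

P_cr ≈ 5.29 kN

I = a⁴/12 = 23.7⁴/12 = 2.629×10^4 mm⁴
I = 2.629×10^4 mm⁴ = 2.629×10^-8 m⁴
Effective length L_e = K·L = 1 × 2.27 = 2.270 m
P_cr = π²EI / L_e² = π² × 105×10⁹ × 2.629×10^-8 / 2.270² = 5.287×10^3 N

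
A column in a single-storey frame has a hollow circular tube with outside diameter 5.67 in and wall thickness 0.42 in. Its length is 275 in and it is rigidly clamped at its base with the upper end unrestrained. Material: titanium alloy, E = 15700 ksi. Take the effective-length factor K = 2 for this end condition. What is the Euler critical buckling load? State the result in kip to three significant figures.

Inner diameter d_i = 5.67 − 2×0.42 = 4.830 in
I = π(d_o⁴ − d_i⁴)/64 = π(5.67⁴ − 4.830⁴)/64 = 24.02 in⁴
Effective length L_e = K·L = 2 × 275 = 550.0 in
P_cr = π²EI / L_e² = π² × 15700×10³ × 24.02 / 550.0² = 1.230×10^4 lb

P_cr ≈ 12.3 kip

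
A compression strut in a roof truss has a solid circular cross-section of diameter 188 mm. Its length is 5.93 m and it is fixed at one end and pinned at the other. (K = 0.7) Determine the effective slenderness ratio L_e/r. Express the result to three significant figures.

For a solid circle r = d/4 = 188/4 = 47.00 mm
L_e = K·L = 0.7 × 5.93 m = 4.151 m = 4151.0 mm
λ = L_e / r_min = 4151.0 / 47.00 = 88.3

λ ≈ 88.3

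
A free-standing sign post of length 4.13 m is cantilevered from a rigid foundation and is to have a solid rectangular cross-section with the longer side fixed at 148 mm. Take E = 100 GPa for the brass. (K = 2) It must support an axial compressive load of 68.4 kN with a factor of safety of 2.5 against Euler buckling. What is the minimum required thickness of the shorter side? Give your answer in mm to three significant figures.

Required P_cr = n·P = 2.5 × 68.4 = 171.0 kN
L_e = K·L = 2 × 4.13 = 8.260 m
Required I = P_cr·L_e²/(π²E) = 1.710×10^5 × 8.260² / (π² × 1.00×10^11) = 1.182×10^-5 m⁴
I_req = 1.182×10^7 mm⁴
Rectangle, weak axis: I_min = h·b³/12 with h = 148 mm fixed  ⇒  b = (12I/h)^(1/3) = 98.6 mm

b ≈ 98.6 mm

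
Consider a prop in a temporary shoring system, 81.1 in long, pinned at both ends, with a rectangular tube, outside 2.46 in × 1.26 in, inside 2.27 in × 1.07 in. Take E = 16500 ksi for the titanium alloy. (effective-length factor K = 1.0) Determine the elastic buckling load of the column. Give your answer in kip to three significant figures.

Weak-axis I_min = (h_o·b_o³ − h_i·b_i³)/12 with b_o = 1.26, b_i = 1.070 in (shorter outer/inner sides).
I_min = (2.46×1.26³ − 2.270×1.070³)/12 = 0.1783 in⁴
Effective length L_e = K·L = 1 × 81.1 = 81.10 in
P_cr = π²EI / L_e² = π² × 16500×10³ × 0.1783 / 81.10² = 4.416×10^3 lb

P_cr ≈ 4.42 kip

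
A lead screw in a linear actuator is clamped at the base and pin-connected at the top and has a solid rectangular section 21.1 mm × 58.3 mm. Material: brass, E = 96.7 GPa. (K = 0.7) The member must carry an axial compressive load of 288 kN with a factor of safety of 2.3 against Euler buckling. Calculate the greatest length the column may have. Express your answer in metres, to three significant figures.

L_max ≈ 0.366 m

Buckling occurs about the weak axis: I_min = h·b³/12 with b = 21.1 mm (the shorter side).
I_min = 58.3×21.1³/12 = 4.564×10^4 mm⁴
I = 4.564×10^-8 m⁴
Required critical load P_cr = n·P = 2.3 × 288 = 662.4 kN = 6.624×10^5 N
From P_cr = π²EI/(K·L)²:  L = (1/K)·√(π²EI/P_cr) = (1/0.7)·√(π²×9.67×10^10×4.564×10^-8/6.624×10^5)
L = 0.366 m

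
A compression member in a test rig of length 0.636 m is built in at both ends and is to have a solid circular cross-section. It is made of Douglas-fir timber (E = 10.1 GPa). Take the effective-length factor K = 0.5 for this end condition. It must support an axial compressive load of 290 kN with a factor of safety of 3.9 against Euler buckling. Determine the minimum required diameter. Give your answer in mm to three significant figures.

Required P_cr = n·P = 3.9 × 290 = 1131 kN
L_e = K·L = 0.5 × 0.636 = 0.3180 m
Required I = P_cr·L_e²/(π²E) = 1.131×10^6 × 0.3180² / (π² × 1.01×10^10) = 1.147×10^-6 m⁴
I_req = 1.147×10^6 mm⁴
Solid circle: I = πd⁴/64  ⇒  d = (64I/π)^(1/4) = (64×1.147×10^6/π)^(1/4) = 69.5 mm

d ≈ 69.5 mm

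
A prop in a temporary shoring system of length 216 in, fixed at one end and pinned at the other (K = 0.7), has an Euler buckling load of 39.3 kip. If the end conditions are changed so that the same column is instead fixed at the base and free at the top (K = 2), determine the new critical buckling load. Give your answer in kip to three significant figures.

P_cr ∝ 1/K², so P_cr,new = P_cr,old × (K_old/K_new)² = 39.3 × (0.7/2)²
= 39.3 × 0.1225 = 4.81 kip

P_cr ≈ 4.81 kip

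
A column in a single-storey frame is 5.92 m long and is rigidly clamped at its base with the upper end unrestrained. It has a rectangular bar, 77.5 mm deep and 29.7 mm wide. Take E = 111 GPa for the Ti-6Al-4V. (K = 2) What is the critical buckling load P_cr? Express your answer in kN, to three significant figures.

P_cr ≈ 1.32 kN

Buckling occurs about the weak axis: I_min = h·b³/12 with b = 29.7 mm (the shorter side).
I_min = 77.5×29.7³/12 = 1.692×10^5 mm⁴
I = 1.692×10^5 mm⁴ = 1.692×10^-7 m⁴
Effective length L_e = K·L = 2 × 5.92 = 11.84 m
P_cr = π²EI / L_e² = π² × 111×10⁹ × 1.692×10^-7 / 11.84² = 1.322×10^3 N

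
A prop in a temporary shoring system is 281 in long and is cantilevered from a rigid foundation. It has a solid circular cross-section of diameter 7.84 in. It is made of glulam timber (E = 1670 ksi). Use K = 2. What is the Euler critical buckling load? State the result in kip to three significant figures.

P_cr ≈ 9.68 kip

I = πd⁴/64 = π×7.84⁴/64 = 185.5 in⁴
Effective length L_e = K·L = 2 × 281 = 562.0 in
P_cr = π²EI / L_e² = π² × 1670×10³ × 185.5 / 562.0² = 9.678×10^3 lb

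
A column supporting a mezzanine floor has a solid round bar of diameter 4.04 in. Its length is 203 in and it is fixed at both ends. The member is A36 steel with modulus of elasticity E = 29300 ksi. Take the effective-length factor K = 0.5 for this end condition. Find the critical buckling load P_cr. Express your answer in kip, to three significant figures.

I = πd⁴/64 = π×4.04⁴/64 = 13.08 in⁴
Effective length L_e = K·L = 0.5 × 203 = 101.5 in
P_cr = π²EI / L_e² = π² × 29300×10³ × 13.08 / 101.5² = 3.671×10^5 lb

P_cr ≈ 367 kip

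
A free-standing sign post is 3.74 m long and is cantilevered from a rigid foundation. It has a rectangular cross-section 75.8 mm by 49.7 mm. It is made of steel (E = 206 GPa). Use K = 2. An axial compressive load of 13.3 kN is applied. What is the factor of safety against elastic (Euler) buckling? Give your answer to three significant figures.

n ≈ 2.12

Buckling occurs about the weak axis: I_min = h·b³/12 with b = 49.7 mm (the shorter side).
I_min = 75.8×49.7³/12 = 7.755×10^5 mm⁴
I = 7.755×10^5 mm⁴ = 7.755×10^-7 m⁴
Effective length L_e = K·L = 2 × 3.74 = 7.480 m
P_cr = π²EI / L_e² = π² × 206×10⁹ × 7.755×10^-7 / 7.480² = 2.818×10^4 N
Factor of safety n = P_cr / P = 28.179 / 13.3 = 2.12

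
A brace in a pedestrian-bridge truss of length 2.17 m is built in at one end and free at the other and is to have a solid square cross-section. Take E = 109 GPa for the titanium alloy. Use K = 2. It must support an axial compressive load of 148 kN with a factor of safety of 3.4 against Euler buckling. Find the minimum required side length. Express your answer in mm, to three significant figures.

Required P_cr = n·P = 3.4 × 148 = 503.2 kN
L_e = K·L = 2 × 2.17 = 4.340 m
Required I = P_cr·L_e²/(π²E) = 5.032×10^5 × 4.340² / (π² × 1.09×10^11) = 8.810×10^-6 m⁴
I_req = 8.810×10^6 mm⁴
Solid square: I = a⁴/12  ⇒  a = (12I)^(1/4) = (12×8.810×10^6)^(1/4) = 101 mm

a ≈ 101 mm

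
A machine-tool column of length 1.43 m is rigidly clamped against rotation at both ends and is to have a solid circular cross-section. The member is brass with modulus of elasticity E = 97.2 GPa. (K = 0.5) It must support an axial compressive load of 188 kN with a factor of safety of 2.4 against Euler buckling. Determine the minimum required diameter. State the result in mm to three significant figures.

d ≈ 47.0 mm

Required P_cr = n·P = 2.4 × 188 = 451.2 kN
L_e = K·L = 0.5 × 1.43 = 0.7150 m
Required I = P_cr·L_e²/(π²E) = 4.512×10^5 × 0.7150² / (π² × 9.72×10^10) = 2.404×10^-7 m⁴
I_req = 2.404×10^5 mm⁴
Solid circle: I = πd⁴/64  ⇒  d = (64I/π)^(1/4) = (64×2.404×10^5/π)^(1/4) = 47.0 mm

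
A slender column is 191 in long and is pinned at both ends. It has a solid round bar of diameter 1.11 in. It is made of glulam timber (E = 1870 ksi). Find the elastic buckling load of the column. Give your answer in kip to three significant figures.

P_cr ≈ 0.0377 kip

I = πd⁴/64 = π×1.11⁴/64 = 7.452×10^-2 in⁴
Effective length L_e = K·L = 1 × 191 = 191.0 in
P_cr = π²EI / L_e² = π² × 1870×10³ × 7.452×10^-2 / 191.0² = 37.70 lb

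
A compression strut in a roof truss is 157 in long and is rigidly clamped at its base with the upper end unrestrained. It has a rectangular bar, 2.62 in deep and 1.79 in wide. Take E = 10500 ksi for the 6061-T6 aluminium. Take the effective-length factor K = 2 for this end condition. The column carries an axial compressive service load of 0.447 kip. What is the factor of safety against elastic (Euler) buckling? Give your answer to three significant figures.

Buckling occurs about the weak axis: I_min = h·b³/12 with b = 1.79 in (the shorter side).
I_min = 2.62×1.79³/12 = 1.252 in⁴
Effective length L_e = K·L = 2 × 157 = 314.0 in
P_cr = π²EI / L_e² = π² × 10500×10³ × 1.252 / 314.0² = 1.316×10^3 lb
Factor of safety n = P_cr / P = 1.3162 / 0.447 = 2.94

n ≈ 2.94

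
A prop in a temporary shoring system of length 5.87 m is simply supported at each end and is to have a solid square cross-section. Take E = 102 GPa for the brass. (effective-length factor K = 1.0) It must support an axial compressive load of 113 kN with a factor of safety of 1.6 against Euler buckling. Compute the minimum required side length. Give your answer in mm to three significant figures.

Required P_cr = n·P = 1.6 × 113 = 180.8 kN
L_e = K·L = 1 × 5.87 = 5.870 m
Required I = P_cr·L_e²/(π²E) = 1.808×10^5 × 5.870² / (π² × 1.02×10^11) = 6.188×10^-6 m⁴
I_req = 6.188×10^6 mm⁴
Solid square: I = a⁴/12  ⇒  a = (12I)^(1/4) = (12×6.188×10^6)^(1/4) = 92.8 mm

a ≈ 92.8 mm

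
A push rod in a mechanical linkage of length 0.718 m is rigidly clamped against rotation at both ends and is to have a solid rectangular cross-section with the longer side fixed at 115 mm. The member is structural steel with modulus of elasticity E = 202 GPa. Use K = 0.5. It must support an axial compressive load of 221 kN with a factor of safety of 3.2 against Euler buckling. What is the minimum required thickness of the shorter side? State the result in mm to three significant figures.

Required P_cr = n·P = 3.2 × 221 = 707.2 kN
L_e = K·L = 0.5 × 0.718 = 0.3590 m
Required I = P_cr·L_e²/(π²E) = 7.072×10^5 × 0.3590² / (π² × 2.02×10^11) = 4.572×10^-8 m⁴
I_req = 4.572×10^4 mm⁴
Rectangle, weak axis: I_min = h·b³/12 with h = 115 mm fixed  ⇒  b = (12I/h)^(1/3) = 16.8 mm

b ≈ 16.8 mm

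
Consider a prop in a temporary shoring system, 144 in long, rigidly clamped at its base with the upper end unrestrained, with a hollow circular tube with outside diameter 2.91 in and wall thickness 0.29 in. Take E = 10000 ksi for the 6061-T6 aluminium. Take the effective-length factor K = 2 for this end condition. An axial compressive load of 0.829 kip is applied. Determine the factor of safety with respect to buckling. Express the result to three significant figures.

n ≈ 2.98

Inner diameter d_i = 2.91 − 2×0.29 = 2.330 in
I = π(d_o⁴ − d_i⁴)/64 = π(2.91⁴ − 2.330⁴)/64 = 2.073 in⁴
Effective length L_e = K·L = 2 × 144 = 288.0 in
P_cr = π²EI / L_e² = π² × 10000×10³ × 2.073 / 288.0² = 2.467×10^3 lb
Factor of safety n = P_cr / P = 2.4670 / 0.829 = 2.98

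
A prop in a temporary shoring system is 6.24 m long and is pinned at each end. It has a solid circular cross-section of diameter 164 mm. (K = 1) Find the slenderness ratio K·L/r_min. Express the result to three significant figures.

For a solid circle r = d/4 = 164/4 = 41.00 mm
L_e = K·L = 1 × 6.24 m = 6.240 m = 6240.0 mm
λ = L_e / r_min = 6240.0 / 41.00 = 152

λ ≈ 152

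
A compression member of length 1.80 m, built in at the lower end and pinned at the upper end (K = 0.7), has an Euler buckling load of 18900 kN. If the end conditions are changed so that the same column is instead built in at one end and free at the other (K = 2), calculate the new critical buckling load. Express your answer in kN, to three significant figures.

P_cr ≈ 2320 kN

P_cr ∝ 1/K², so P_cr,new = P_cr,old × (K_old/K_new)² = 18900 × (0.7/2)²
= 18900 × 0.1225 = 2320 kN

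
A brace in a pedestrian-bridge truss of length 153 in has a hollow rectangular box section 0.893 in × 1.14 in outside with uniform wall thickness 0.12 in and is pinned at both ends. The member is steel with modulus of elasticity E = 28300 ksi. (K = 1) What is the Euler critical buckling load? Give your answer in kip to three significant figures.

Inner dimensions: h_i = 1.14 − 2×0.12 = 0.9000 in, b_i = 0.893 − 2×0.12 = 0.6530 in
Weak-axis I_min = (h_o·b_o³ − h_i·b_i³)/12 with b_o = 0.893, b_i = 0.6530 in (shorter outer/inner sides).
I_min = (1.14×0.893³ − 0.9000×0.6530³)/12 = 4.677×10^-2 in⁴
Effective length L_e = K·L = 1 × 153 = 153.0 in
P_cr = π²EI / L_e² = π² × 28300×10³ × 4.677×10^-2 / 153.0² = 558.0 lb

P_cr ≈ 0.558 kip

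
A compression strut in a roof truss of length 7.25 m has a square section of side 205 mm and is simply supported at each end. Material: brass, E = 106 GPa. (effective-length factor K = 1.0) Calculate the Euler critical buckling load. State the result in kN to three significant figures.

I = a⁴/12 = 205⁴/12 = 1.472×10^8 mm⁴
I = 1.472×10^8 mm⁴ = 1.472×10^-4 m⁴
Effective length L_e = K·L = 1 × 7.25 = 7.250 m
P_cr = π²EI / L_e² = π² × 106×10⁹ × 1.472×10^-4 / 7.250² = 2.929×10^6 N

P_cr ≈ 2930 kN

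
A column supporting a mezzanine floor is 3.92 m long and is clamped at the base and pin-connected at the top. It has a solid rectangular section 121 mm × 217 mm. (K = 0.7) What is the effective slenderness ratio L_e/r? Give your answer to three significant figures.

Buckling occurs about the weak axis: I_min = h·b³/12 with b = 121 mm (the shorter side).
I_min = 217×121³/12 = 3.204×10^7 mm⁴
A = 2.626×10^4 mm²;  r_min = √(I/A) = √(3.204×10^7/2.626×10^4) = 34.93 mm
L_e = K·L = 0.7 × 3.92 m = 2.744 m = 2744.0 mm
λ = L_e / r_min = 2744.0 / 34.93 = 78.6

λ ≈ 78.6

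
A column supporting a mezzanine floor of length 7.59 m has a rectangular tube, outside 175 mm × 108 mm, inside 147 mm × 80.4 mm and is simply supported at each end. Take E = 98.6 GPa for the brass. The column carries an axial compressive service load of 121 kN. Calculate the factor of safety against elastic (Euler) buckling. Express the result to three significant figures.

n ≈ 1.68

Weak-axis I_min = (h_o·b_o³ − h_i·b_i³)/12 with b_o = 108, b_i = 80.40 mm (shorter outer/inner sides).
I_min = (175×108³ − 147.0×80.40³)/12 = 1.200×10^7 mm⁴
I = 1.200×10^7 mm⁴ = 1.200×10^-5 m⁴
Effective length L_e = K·L = 1 × 7.59 = 7.590 m
P_cr = π²EI / L_e² = π² × 98.6×10⁹ × 1.200×10^-5 / 7.590² = 2.028×10^5 N
Factor of safety n = P_cr / P = 202.78 / 121 = 1.68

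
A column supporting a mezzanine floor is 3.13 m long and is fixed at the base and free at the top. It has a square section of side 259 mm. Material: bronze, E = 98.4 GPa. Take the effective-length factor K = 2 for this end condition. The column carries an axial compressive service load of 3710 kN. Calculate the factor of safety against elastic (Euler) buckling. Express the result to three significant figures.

n ≈ 2.50

I = a⁴/12 = 259⁴/12 = 3.750×10^8 mm⁴
I = 3.750×10^8 mm⁴ = 3.750×10^-4 m⁴
Effective length L_e = K·L = 2 × 3.13 = 6.260 m
P_cr = π²EI / L_e² = π² × 98.4×10⁹ × 3.750×10^-4 / 6.260² = 9.293×10^6 N
Factor of safety n = P_cr / P = 9293.2 / 3710 = 2.50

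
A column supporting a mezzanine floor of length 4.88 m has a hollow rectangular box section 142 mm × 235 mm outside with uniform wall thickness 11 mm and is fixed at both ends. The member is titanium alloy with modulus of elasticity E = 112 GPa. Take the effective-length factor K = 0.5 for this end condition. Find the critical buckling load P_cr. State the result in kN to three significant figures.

P_cr ≈ 4720 kN

Inner dimensions: h_i = 235 − 2×11 = 213.0 mm, b_i = 142 − 2×11 = 120.0 mm
Weak-axis I_min = (h_o·b_o³ − h_i·b_i³)/12 with b_o = 142, b_i = 120.0 mm (shorter outer/inner sides).
I_min = (235×142³ − 213.0×120.0³)/12 = 2.540×10^7 mm⁴
I = 2.540×10^7 mm⁴ = 2.540×10^-5 m⁴
Effective length L_e = K·L = 0.5 × 4.88 = 2.440 m
P_cr = π²EI / L_e² = π² × 112×10⁹ × 2.540×10^-5 / 2.440² = 4.716×10^6 N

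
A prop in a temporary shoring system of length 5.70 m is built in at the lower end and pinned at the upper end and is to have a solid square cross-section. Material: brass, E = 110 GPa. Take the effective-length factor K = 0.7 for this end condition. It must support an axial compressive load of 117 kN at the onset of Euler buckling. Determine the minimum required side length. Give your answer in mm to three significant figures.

L_e = K·L = 0.7 × 5.70 = 3.990 m
Required I = P_cr·L_e²/(π²E) = 1.170×10^5 × 3.990² / (π² × 1.10×10^11) = 1.716×10^-6 m⁴
I_req = 1.716×10^6 mm⁴
Solid square: I = a⁴/12  ⇒  a = (12I)^(1/4) = (12×1.716×10^6)^(1/4) = 67.4 mm

a ≈ 67.4 mm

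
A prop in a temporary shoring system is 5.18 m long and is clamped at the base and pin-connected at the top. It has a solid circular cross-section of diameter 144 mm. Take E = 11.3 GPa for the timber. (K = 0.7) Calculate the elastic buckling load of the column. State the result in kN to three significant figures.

I = πd⁴/64 = π×144⁴/64 = 2.111×10^7 mm⁴
I = 2.111×10^7 mm⁴ = 2.111×10^-5 m⁴
Effective length L_e = K·L = 0.7 × 5.18 = 3.626 m
P_cr = π²EI / L_e² = π² × 11.3×10⁹ × 2.111×10^-5 / 3.626² = 1.790×10^5 N

P_cr ≈ 179 kN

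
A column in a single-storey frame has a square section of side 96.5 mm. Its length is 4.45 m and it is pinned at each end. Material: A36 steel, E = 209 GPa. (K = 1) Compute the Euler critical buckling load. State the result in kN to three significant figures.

P_cr ≈ 753 kN

I = a⁴/12 = 96.5⁴/12 = 7.227×10^6 mm⁴
I = 7.227×10^6 mm⁴ = 7.227×10^-6 m⁴
Effective length L_e = K·L = 1 × 4.45 = 4.450 m
P_cr = π²EI / L_e² = π² × 209×10⁹ × 7.227×10^-6 / 4.450² = 7.528×10^5 N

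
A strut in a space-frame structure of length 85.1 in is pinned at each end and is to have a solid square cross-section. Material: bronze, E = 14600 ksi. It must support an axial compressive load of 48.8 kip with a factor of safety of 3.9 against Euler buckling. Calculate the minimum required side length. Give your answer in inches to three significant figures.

Required P_cr = n·P = 3.9 × 48.8 = 190.3 kip
L_e = K·L = 1 × 85.1 = 85.10 in
Required I = P_cr·L_e²/(π²E) = 1.903×10^5 × 85.10² / (π² × 1.46×10^7) = 9.565 in⁴
Solid square: I = a⁴/12  ⇒  a = (12I)^(1/4) = (12×9.565)^(1/4) = 3.27 in

a ≈ 3.27 in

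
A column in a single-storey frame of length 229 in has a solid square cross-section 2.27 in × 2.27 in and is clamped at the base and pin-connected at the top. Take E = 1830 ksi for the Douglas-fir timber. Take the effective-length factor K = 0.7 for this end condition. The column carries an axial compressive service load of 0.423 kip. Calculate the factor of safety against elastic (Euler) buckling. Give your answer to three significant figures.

n ≈ 3.68

I = a⁴/12 = 2.27⁴/12 = 2.213 in⁴
Effective length L_e = K·L = 0.7 × 229 = 160.3 in
P_cr = π²EI / L_e² = π² × 1830×10³ × 2.213 / 160.3² = 1.555×10^3 lb
Factor of safety n = P_cr / P = 1.5553 / 0.423 = 3.68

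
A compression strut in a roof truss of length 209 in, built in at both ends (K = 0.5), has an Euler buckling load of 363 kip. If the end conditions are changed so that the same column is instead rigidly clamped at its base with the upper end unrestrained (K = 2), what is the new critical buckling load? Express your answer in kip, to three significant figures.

P_cr ∝ 1/K², so P_cr,new = P_cr,old × (K_old/K_new)² = 363 × (0.5/2)²
= 363 × 0.06250 = 22.7 kip

P_cr ≈ 22.7 kip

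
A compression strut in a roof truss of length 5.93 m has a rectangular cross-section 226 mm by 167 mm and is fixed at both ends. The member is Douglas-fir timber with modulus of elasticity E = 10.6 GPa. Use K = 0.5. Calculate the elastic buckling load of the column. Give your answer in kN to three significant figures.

Buckling occurs about the weak axis: I_min = h·b³/12 with b = 167 mm (the shorter side).
I_min = 226×167³/12 = 8.772×10^7 mm⁴
I = 8.772×10^7 mm⁴ = 8.772×10^-5 m⁴
Effective length L_e = K·L = 0.5 × 5.93 = 2.965 m
P_cr = π²EI / L_e² = π² × 10.6×10⁹ × 8.772×10^-5 / 2.965² = 1.044×10^6 N

P_cr ≈ 1040 kN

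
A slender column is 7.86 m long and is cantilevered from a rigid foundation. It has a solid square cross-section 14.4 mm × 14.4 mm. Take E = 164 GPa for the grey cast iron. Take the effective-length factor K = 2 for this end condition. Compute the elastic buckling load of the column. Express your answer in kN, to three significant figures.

I = a⁴/12 = 14.4⁴/12 = 3.583×10^3 mm⁴
I = 3.583×10^3 mm⁴ = 3.583×10^-9 m⁴
Effective length L_e = K·L = 2 × 7.86 = 15.72 m
P_cr = π²EI / L_e² = π² × 164×10⁹ × 3.583×10^-9 / 15.72² = 23.47 N

P_cr ≈ 0.0235 kN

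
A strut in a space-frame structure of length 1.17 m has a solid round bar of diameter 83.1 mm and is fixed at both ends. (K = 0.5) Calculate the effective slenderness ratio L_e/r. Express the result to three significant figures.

λ ≈ 28.2

For a solid circle r = d/4 = 83.1/4 = 20.78 mm
L_e = K·L = 0.5 × 1.17 m = 0.5850 m = 585.00 mm
λ = L_e / r_min = 585.00 / 20.78 = 28.2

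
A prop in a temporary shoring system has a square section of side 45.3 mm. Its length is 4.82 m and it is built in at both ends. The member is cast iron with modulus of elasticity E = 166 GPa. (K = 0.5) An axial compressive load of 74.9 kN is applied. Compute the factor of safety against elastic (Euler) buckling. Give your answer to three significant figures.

n ≈ 1.32

I = a⁴/12 = 45.3⁴/12 = 3.509×10^5 mm⁴
I = 3.509×10^5 mm⁴ = 3.509×10^-7 m⁴
Effective length L_e = K·L = 0.5 × 4.82 = 2.410 m
P_cr = π²EI / L_e² = π² × 166×10⁹ × 3.509×10^-7 / 2.410² = 9.899×10^4 N
Factor of safety n = P_cr / P = 98.989 / 74.9 = 1.32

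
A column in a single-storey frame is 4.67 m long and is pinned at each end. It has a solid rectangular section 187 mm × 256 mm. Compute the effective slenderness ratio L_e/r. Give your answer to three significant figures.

λ ≈ 86.5

For a rectangle r_min = b/√12 = 187/√12 = 53.98 mm
L_e = K·L = 1 × 4.67 m = 4.670 m = 4670.0 mm
λ = L_e / r_min = 4670.0 / 53.98 = 86.5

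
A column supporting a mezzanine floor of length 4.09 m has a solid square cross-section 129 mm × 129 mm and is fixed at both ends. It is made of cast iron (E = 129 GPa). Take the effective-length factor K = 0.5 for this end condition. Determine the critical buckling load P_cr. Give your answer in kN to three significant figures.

P_cr ≈ 7030 kN

I = a⁴/12 = 129⁴/12 = 2.308×10^7 mm⁴
I = 2.308×10^7 mm⁴ = 2.308×10^-5 m⁴
Effective length L_e = K·L = 0.5 × 4.09 = 2.045 m
P_cr = π²EI / L_e² = π² × 129×10⁹ × 2.308×10^-5 / 2.045² = 7.026×10^6 N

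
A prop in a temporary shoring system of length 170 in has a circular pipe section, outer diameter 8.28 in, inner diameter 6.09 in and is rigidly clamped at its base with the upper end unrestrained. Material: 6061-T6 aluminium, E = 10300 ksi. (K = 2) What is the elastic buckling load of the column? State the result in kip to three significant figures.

P_cr ≈ 144 kip

d_o = 8.28 in, d_i = 6.09 in
I = π(d_o⁴ − d_i⁴)/64 = π(8.28⁴ − 6.090⁴)/64 = 163.2 in⁴
Effective length L_e = K·L = 2 × 170 = 340.0 in
P_cr = π²EI / L_e² = π² × 10300×10³ × 163.2 / 340.0² = 1.435×10^5 lb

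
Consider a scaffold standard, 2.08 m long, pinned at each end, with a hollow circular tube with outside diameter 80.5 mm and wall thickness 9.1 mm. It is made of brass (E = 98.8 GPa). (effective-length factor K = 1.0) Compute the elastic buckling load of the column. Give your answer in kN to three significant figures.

P_cr ≈ 298 kN

Inner diameter d_i = 80.5 − 2×9.1 = 62.30 mm
I = π(d_o⁴ − d_i⁴)/64 = π(80.5⁴ − 62.30⁴)/64 = 1.322×10^6 mm⁴
I = 1.322×10^6 mm⁴ = 1.322×10^-6 m⁴
Effective length L_e = K·L = 1 × 2.08 = 2.080 m
P_cr = π²EI / L_e² = π² × 98.8×10⁹ × 1.322×10^-6 / 2.080² = 2.979×10^5 N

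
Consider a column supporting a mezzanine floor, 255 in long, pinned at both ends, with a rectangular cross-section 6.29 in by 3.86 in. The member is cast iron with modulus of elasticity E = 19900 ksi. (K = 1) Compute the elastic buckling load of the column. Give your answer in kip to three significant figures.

Buckling occurs about the weak axis: I_min = h·b³/12 with b = 3.86 in (the shorter side).
I_min = 6.29×3.86³/12 = 30.15 in⁴
Effective length L_e = K·L = 1 × 255 = 255.0 in
P_cr = π²EI / L_e² = π² × 19900×10³ × 30.15 / 255.0² = 9.105×10^4 lb

P_cr ≈ 91.1 kip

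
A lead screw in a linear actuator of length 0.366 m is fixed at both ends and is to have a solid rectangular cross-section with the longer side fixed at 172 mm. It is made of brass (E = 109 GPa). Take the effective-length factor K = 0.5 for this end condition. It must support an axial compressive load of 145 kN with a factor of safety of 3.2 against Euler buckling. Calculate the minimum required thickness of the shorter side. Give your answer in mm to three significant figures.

b ≈ 10.0 mm

Required P_cr = n·P = 3.2 × 145 = 464.0 kN
L_e = K·L = 0.5 × 0.366 = 0.1830 m
Required I = P_cr·L_e²/(π²E) = 4.640×10^5 × 0.1830² / (π² × 1.09×10^11) = 1.444×10^-8 m⁴
I_req = 1.444×10^4 mm⁴
Rectangle, weak axis: I_min = h·b³/12 with h = 172 mm fixed  ⇒  b = (12I/h)^(1/3) = 10.0 mm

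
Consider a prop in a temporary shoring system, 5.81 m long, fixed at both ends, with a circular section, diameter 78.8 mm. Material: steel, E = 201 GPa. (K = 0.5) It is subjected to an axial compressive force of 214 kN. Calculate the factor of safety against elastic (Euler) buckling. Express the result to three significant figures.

n ≈ 2.08

I = πd⁴/64 = π×78.8⁴/64 = 1.893×10^6 mm⁴
I = 1.893×10^6 mm⁴ = 1.893×10^-6 m⁴
Effective length L_e = K·L = 0.5 × 5.81 = 2.905 m
P_cr = π²EI / L_e² = π² × 201×10⁹ × 1.893×10^-6 / 2.905² = 4.449×10^5 N
Factor of safety n = P_cr / P = 444.92 / 214 = 2.08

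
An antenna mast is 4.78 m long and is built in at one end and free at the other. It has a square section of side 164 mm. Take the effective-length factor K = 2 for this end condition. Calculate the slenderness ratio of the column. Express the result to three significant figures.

λ ≈ 202

I = a⁴/12 = 164⁴/12 = 6.028×10^7 mm⁴
A = 2.690×10^4 mm²;  r_min = √(I/A) = √(6.028×10^7/2.690×10^4) = 47.34 mm
L_e = K·L = 2 × 4.78 m = 9.560 m = 9560.0 mm
λ = L_e / r_min = 9560.0 / 47.34 = 202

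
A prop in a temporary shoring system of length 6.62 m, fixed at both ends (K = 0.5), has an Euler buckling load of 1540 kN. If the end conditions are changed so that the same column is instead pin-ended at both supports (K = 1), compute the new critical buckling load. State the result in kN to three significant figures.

P_cr ∝ 1/K², so P_cr,new = P_cr,old × (K_old/K_new)² = 1540 × (0.5/1)²
= 1540 × 0.2500 = 385 kN

P_cr ≈ 385 kN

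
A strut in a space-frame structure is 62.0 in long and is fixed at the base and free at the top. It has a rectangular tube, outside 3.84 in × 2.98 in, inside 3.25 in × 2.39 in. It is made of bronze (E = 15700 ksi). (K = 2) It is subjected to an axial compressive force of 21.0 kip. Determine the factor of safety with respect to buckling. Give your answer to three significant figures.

n ≈ 2.29

Weak-axis I_min = (h_o·b_o³ − h_i·b_i³)/12 with b_o = 2.98, b_i = 2.390 in (shorter outer/inner sides).
I_min = (3.84×2.98³ − 3.250×2.390³)/12 = 4.771 in⁴
Effective length L_e = K·L = 2 × 62.0 = 124.0 in
P_cr = π²EI / L_e² = π² × 15700×10³ × 4.771 / 124.0² = 4.808×10^4 lb
Factor of safety n = P_cr / P = 48.080 / 21.0 = 2.29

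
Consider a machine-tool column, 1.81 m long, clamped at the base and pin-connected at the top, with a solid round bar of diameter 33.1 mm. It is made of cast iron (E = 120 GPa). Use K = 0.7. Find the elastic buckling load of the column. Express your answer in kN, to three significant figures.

I = πd⁴/64 = π×33.1⁴/64 = 5.892×10^4 mm⁴
I = 5.892×10^4 mm⁴ = 5.892×10^-8 m⁴
Effective length L_e = K·L = 0.7 × 1.81 = 1.267 m
P_cr = π²EI / L_e² = π² × 120×10⁹ × 5.892×10^-8 / 1.267² = 4.347×10^4 N

P_cr ≈ 43.5 kN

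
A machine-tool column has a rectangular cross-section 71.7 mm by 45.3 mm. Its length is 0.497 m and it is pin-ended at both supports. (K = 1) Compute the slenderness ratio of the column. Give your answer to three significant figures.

For a rectangle r_min = b/√12 = 45.3/√12 = 13.08 mm
L_e = K·L = 1 × 0.497 m = 0.4970 m = 497.00 mm
λ = L_e / r_min = 497.00 / 13.08 = 38.0

λ ≈ 38.0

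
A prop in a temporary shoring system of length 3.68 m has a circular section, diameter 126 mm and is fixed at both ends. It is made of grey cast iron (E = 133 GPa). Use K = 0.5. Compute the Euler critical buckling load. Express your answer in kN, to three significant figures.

P_cr ≈ 4800 kN

I = πd⁴/64 = π×126⁴/64 = 1.237×10^7 mm⁴
I = 1.237×10^7 mm⁴ = 1.237×10^-5 m⁴
Effective length L_e = K·L = 0.5 × 3.68 = 1.840 m
P_cr = π²EI / L_e² = π² × 133×10⁹ × 1.237×10^-5 / 1.840² = 4.797×10^6 N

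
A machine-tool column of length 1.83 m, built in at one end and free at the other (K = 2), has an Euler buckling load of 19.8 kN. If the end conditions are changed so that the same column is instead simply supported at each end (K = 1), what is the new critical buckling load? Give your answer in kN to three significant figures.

P_cr ≈ 79.2 kN

P_cr ∝ 1/K², so P_cr,new = P_cr,old × (K_old/K_new)² = 19.8 × (2/1)²
= 19.8 × 4.000 = 79.2 kN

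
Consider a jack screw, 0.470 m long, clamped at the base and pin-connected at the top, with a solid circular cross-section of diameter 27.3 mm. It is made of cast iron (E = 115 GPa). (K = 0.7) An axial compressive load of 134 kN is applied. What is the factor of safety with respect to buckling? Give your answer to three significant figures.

n ≈ 2.13

I = πd⁴/64 = π×27.3⁴/64 = 2.727×10^4 mm⁴
I = 2.727×10^4 mm⁴ = 2.727×10^-8 m⁴
Effective length L_e = K·L = 0.7 × 0.470 = 0.3290 m
P_cr = π²EI / L_e² = π² × 115×10⁹ × 2.727×10^-8 / 0.3290² = 2.859×10^5 N
Factor of safety n = P_cr / P = 285.91 / 134 = 2.13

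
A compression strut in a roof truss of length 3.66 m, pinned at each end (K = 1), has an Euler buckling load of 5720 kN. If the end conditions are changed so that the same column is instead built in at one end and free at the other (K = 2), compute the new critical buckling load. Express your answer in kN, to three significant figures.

P_cr ≈ 1430 kN

P_cr ∝ 1/K², so P_cr,new = P_cr,old × (K_old/K_new)² = 5720 × (1/2)²
= 5720 × 0.2500 = 1430 kN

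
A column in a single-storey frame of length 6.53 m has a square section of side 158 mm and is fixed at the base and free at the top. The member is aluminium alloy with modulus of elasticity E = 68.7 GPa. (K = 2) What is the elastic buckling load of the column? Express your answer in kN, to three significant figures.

P_cr ≈ 206 kN

I = a⁴/12 = 158⁴/12 = 5.193×10^7 mm⁴
I = 5.193×10^7 mm⁴ = 5.193×10^-5 m⁴
Effective length L_e = K·L = 2 × 6.53 = 13.06 m
P_cr = π²EI / L_e² = π² × 68.7×10⁹ × 5.193×10^-5 / 13.06² = 2.065×10^5 N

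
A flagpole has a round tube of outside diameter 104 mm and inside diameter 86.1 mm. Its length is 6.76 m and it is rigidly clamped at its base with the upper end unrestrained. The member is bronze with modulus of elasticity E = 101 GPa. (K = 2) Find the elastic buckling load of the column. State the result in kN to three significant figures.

d_o = 104 mm, d_i = 86.1 mm
I = π(d_o⁴ − d_i⁴)/64 = π(104⁴ − 86.10⁴)/64 = 3.045×10^6 mm⁴
I = 3.045×10^6 mm⁴ = 3.045×10^-6 m⁴
Effective length L_e = K·L = 2 × 6.76 = 13.52 m
P_cr = π²EI / L_e² = π² × 101×10⁹ × 3.045×10^-6 / 13.52² = 1.661×10^4 N

P_cr ≈ 16.6 kN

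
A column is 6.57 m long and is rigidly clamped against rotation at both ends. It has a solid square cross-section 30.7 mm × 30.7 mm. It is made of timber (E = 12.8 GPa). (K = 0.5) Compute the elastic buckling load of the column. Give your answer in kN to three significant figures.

I = a⁴/12 = 30.7⁴/12 = 7.402×10^4 mm⁴
I = 7.402×10^4 mm⁴ = 7.402×10^-8 m⁴
Effective length L_e = K·L = 0.5 × 6.57 = 3.285 m
P_cr = π²EI / L_e² = π² × 12.8×10⁹ × 7.402×10^-8 / 3.285² = 866.6 N

P_cr ≈ 0.867 kN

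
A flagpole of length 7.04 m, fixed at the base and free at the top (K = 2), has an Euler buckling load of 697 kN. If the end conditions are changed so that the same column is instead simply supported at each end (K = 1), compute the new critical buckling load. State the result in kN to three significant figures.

P_cr ∝ 1/K², so P_cr,new = P_cr,old × (K_old/K_new)² = 697 × (2/1)²
= 697 × 4.000 = 2790 kN

P_cr ≈ 2790 kN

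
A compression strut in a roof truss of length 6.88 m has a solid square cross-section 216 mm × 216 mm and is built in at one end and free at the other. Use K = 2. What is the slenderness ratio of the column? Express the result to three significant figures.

For a square r = a/√12 = 216/√12 = 62.35 mm
L_e = K·L = 2 × 6.88 m = 13.76 m = 13760 mm
λ = L_e / r_min = 13760 / 62.35 = 221

λ ≈ 221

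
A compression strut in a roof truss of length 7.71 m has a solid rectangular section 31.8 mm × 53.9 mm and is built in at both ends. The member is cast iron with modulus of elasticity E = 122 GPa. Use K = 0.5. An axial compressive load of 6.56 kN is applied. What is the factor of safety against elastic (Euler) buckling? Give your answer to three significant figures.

Buckling occurs about the weak axis: I_min = h·b³/12 with b = 31.8 mm (the shorter side).
I_min = 53.9×31.8³/12 = 1.444×10^5 mm⁴
I = 1.444×10^5 mm⁴ = 1.444×10^-7 m⁴
Effective length L_e = K·L = 0.5 × 7.71 = 3.855 m
P_cr = π²EI / L_e² = π² × 122×10⁹ × 1.444×10^-7 / 3.855² = 1.170×10^4 N
Factor of safety n = P_cr / P = 11.703 / 6.56 = 1.78

n ≈ 1.78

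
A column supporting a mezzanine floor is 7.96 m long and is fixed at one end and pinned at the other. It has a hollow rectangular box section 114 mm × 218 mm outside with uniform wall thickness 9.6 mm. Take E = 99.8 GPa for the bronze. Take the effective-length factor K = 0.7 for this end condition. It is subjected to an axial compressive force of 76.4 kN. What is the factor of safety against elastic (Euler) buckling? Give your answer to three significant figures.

Inner dimensions: h_i = 218 − 2×9.6 = 198.8 mm, b_i = 114 − 2×9.6 = 94.80 mm
Weak-axis I_min = (h_o·b_o³ − h_i·b_i³)/12 with b_o = 114, b_i = 94.80 mm (shorter outer/inner sides).
I_min = (218×114³ − 198.8×94.80³)/12 = 1.280×10^7 mm⁴
I = 1.280×10^7 mm⁴ = 1.280×10^-5 m⁴
Effective length L_e = K·L = 0.7 × 7.96 = 5.572 m
P_cr = π²EI / L_e² = π² × 99.8×10⁹ × 1.280×10^-5 / 5.572² = 4.061×10^5 N
Factor of safety n = P_cr / P = 406.10 / 76.4 = 5.32

n ≈ 5.32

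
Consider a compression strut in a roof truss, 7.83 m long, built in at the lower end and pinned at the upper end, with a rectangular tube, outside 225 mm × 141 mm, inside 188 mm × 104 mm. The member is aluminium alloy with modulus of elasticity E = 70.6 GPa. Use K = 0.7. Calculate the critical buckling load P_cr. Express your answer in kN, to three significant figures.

Weak-axis I_min = (h_o·b_o³ − h_i·b_i³)/12 with b_o = 141, b_i = 104.0 mm (shorter outer/inner sides).
I_min = (225×141³ − 188.0×104.0³)/12 = 3.494×10^7 mm⁴
I = 3.494×10^7 mm⁴ = 3.494×10^-5 m⁴
Effective length L_e = K·L = 0.7 × 7.83 = 5.481 m
P_cr = π²EI / L_e² = π² × 70.6×10⁹ × 3.494×10^-5 / 5.481² = 8.104×10^5 N

P_cr ≈ 810 kN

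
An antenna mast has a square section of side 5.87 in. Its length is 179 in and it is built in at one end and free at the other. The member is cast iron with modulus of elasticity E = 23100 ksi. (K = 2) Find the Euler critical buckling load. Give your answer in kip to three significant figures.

P_cr ≈ 176 kip

I = a⁴/12 = 5.87⁴/12 = 98.94 in⁴
Effective length L_e = K·L = 2 × 179 = 358.0 in
P_cr = π²EI / L_e² = π² × 23100×10³ × 98.94 / 358.0² = 1.760×10^5 lb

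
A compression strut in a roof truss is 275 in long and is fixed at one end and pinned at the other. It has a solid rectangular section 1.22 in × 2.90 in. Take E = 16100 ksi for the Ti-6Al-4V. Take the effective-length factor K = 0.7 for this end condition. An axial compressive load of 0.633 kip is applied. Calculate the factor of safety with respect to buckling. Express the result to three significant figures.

Buckling occurs about the weak axis: I_min = h·b³/12 with b = 1.22 in (the shorter side).
I_min = 2.90×1.22³/12 = 0.4388 in⁴
Effective length L_e = K·L = 0.7 × 275 = 192.5 in
P_cr = π²EI / L_e² = π² × 16100×10³ × 0.4388 / 192.5² = 1.882×10^3 lb
Factor of safety n = P_cr / P = 1.8817 / 0.633 = 2.97

n ≈ 2.97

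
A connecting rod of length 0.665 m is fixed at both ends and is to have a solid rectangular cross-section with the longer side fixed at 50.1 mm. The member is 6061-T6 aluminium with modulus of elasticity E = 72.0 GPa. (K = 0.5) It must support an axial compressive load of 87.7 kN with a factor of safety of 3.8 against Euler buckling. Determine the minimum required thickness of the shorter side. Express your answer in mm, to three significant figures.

Required P_cr = n·P = 3.8 × 87.7 = 333.3 kN
L_e = K·L = 0.5 × 0.665 = 0.3325 m
Required I = P_cr·L_e²/(π²E) = 3.333×10^5 × 0.3325² / (π² × 7.20×10^10) = 5.185×10^-8 m⁴
I_req = 5.185×10^4 mm⁴
Rectangle, weak axis: I_min = h·b³/12 with h = 50.1 mm fixed  ⇒  b = (12I/h)^(1/3) = 23.2 mm

b ≈ 23.2 mm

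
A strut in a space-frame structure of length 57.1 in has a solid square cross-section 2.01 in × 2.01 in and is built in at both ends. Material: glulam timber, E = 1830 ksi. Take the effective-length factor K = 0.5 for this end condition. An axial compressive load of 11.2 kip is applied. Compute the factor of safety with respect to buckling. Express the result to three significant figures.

I = a⁴/12 = 2.01⁴/12 = 1.360 in⁴
Effective length L_e = K·L = 0.5 × 57.1 = 28.55 in
P_cr = π²EI / L_e² = π² × 1830×10³ × 1.360 / 28.55² = 3.014×10^4 lb
Factor of safety n = P_cr / P = 30.140 / 11.2 = 2.69

n ≈ 2.69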